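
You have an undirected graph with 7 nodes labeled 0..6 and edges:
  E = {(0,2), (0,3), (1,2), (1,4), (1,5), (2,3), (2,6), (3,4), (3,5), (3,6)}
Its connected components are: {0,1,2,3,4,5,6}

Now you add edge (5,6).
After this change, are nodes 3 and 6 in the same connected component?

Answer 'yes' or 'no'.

Initial components: {0,1,2,3,4,5,6}
Adding edge (5,6): both already in same component {0,1,2,3,4,5,6}. No change.
New components: {0,1,2,3,4,5,6}
Are 3 and 6 in the same component? yes

Answer: yes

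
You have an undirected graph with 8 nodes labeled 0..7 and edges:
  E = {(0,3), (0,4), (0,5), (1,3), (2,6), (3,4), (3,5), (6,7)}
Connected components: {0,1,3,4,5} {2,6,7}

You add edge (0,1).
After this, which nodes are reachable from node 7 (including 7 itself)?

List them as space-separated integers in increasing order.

Before: nodes reachable from 7: {2,6,7}
Adding (0,1): both endpoints already in same component. Reachability from 7 unchanged.
After: nodes reachable from 7: {2,6,7}

Answer: 2 6 7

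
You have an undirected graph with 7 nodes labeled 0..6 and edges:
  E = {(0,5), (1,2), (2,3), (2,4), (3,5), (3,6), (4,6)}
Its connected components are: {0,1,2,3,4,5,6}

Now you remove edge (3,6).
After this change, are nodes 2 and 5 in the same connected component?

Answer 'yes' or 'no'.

Initial components: {0,1,2,3,4,5,6}
Removing edge (3,6): not a bridge — component count unchanged at 1.
New components: {0,1,2,3,4,5,6}
Are 2 and 5 in the same component? yes

Answer: yes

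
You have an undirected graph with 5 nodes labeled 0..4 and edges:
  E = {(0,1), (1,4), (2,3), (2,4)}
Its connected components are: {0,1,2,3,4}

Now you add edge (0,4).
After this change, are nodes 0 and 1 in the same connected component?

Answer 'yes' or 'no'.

Answer: yes

Derivation:
Initial components: {0,1,2,3,4}
Adding edge (0,4): both already in same component {0,1,2,3,4}. No change.
New components: {0,1,2,3,4}
Are 0 and 1 in the same component? yes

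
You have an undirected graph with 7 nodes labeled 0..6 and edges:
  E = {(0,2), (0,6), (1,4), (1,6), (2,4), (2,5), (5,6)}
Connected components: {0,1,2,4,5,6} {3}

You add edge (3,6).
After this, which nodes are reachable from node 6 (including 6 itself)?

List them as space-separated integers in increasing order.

Answer: 0 1 2 3 4 5 6

Derivation:
Before: nodes reachable from 6: {0,1,2,4,5,6}
Adding (3,6): merges 6's component with another. Reachability grows.
After: nodes reachable from 6: {0,1,2,3,4,5,6}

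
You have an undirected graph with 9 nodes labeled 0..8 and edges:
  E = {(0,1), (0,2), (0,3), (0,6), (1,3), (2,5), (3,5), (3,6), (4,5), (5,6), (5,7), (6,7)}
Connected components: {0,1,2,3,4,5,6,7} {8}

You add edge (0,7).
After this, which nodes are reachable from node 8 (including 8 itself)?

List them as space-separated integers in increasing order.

Answer: 8

Derivation:
Before: nodes reachable from 8: {8}
Adding (0,7): both endpoints already in same component. Reachability from 8 unchanged.
After: nodes reachable from 8: {8}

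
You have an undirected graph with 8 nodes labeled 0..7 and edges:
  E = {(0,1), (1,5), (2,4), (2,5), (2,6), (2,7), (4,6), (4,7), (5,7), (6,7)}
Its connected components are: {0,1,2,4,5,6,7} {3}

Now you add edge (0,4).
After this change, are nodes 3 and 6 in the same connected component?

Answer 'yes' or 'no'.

Initial components: {0,1,2,4,5,6,7} {3}
Adding edge (0,4): both already in same component {0,1,2,4,5,6,7}. No change.
New components: {0,1,2,4,5,6,7} {3}
Are 3 and 6 in the same component? no

Answer: no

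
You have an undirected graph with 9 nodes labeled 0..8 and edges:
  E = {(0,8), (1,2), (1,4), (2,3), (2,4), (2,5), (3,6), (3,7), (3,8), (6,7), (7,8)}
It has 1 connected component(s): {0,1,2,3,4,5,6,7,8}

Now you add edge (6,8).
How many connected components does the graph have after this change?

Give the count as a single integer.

Answer: 1

Derivation:
Initial component count: 1
Add (6,8): endpoints already in same component. Count unchanged: 1.
New component count: 1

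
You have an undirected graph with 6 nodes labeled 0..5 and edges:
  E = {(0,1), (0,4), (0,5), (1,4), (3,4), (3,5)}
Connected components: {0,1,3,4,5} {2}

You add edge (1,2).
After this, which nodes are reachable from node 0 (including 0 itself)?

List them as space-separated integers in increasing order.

Answer: 0 1 2 3 4 5

Derivation:
Before: nodes reachable from 0: {0,1,3,4,5}
Adding (1,2): merges 0's component with another. Reachability grows.
After: nodes reachable from 0: {0,1,2,3,4,5}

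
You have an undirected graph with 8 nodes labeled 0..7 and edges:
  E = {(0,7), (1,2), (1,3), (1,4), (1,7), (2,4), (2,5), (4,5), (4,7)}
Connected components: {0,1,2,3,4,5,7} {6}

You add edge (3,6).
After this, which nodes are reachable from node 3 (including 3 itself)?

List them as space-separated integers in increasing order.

Before: nodes reachable from 3: {0,1,2,3,4,5,7}
Adding (3,6): merges 3's component with another. Reachability grows.
After: nodes reachable from 3: {0,1,2,3,4,5,6,7}

Answer: 0 1 2 3 4 5 6 7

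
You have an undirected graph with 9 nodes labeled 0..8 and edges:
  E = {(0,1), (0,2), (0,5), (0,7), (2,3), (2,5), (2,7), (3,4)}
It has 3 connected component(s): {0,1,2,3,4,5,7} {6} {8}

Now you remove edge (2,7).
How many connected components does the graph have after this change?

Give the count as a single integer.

Answer: 3

Derivation:
Initial component count: 3
Remove (2,7): not a bridge. Count unchanged: 3.
  After removal, components: {0,1,2,3,4,5,7} {6} {8}
New component count: 3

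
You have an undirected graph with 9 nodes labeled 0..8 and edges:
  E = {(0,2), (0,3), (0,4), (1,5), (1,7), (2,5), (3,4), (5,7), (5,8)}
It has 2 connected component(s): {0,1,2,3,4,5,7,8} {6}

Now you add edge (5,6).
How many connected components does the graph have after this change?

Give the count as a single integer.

Answer: 1

Derivation:
Initial component count: 2
Add (5,6): merges two components. Count decreases: 2 -> 1.
New component count: 1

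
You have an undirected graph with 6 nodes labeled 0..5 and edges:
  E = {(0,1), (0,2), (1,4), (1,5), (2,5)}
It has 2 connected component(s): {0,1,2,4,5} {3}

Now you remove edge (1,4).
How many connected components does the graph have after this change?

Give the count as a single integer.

Initial component count: 2
Remove (1,4): it was a bridge. Count increases: 2 -> 3.
  After removal, components: {0,1,2,5} {3} {4}
New component count: 3

Answer: 3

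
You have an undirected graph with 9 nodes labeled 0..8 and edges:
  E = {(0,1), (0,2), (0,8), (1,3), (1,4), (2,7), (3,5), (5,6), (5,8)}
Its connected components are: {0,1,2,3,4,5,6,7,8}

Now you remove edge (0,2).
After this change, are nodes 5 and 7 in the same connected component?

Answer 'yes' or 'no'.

Answer: no

Derivation:
Initial components: {0,1,2,3,4,5,6,7,8}
Removing edge (0,2): it was a bridge — component count 1 -> 2.
New components: {0,1,3,4,5,6,8} {2,7}
Are 5 and 7 in the same component? no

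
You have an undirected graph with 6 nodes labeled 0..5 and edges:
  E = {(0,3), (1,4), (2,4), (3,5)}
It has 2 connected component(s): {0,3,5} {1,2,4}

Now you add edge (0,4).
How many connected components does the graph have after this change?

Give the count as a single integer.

Answer: 1

Derivation:
Initial component count: 2
Add (0,4): merges two components. Count decreases: 2 -> 1.
New component count: 1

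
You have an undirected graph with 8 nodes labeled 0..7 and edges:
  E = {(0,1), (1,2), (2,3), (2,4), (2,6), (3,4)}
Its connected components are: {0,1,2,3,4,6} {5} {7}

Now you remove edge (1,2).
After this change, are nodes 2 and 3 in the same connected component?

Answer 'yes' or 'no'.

Answer: yes

Derivation:
Initial components: {0,1,2,3,4,6} {5} {7}
Removing edge (1,2): it was a bridge — component count 3 -> 4.
New components: {0,1} {2,3,4,6} {5} {7}
Are 2 and 3 in the same component? yes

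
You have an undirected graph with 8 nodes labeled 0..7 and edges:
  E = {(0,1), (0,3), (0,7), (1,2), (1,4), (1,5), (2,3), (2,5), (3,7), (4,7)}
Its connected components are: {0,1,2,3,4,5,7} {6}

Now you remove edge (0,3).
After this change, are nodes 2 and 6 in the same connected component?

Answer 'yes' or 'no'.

Answer: no

Derivation:
Initial components: {0,1,2,3,4,5,7} {6}
Removing edge (0,3): not a bridge — component count unchanged at 2.
New components: {0,1,2,3,4,5,7} {6}
Are 2 and 6 in the same component? no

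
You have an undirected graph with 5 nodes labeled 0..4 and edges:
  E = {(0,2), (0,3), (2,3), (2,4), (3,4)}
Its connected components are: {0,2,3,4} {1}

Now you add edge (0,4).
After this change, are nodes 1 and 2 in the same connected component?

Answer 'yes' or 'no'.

Initial components: {0,2,3,4} {1}
Adding edge (0,4): both already in same component {0,2,3,4}. No change.
New components: {0,2,3,4} {1}
Are 1 and 2 in the same component? no

Answer: no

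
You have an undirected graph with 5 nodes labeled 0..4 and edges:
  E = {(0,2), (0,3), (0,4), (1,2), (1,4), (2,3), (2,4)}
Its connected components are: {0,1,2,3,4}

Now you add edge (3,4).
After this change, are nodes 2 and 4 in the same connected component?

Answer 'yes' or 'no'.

Answer: yes

Derivation:
Initial components: {0,1,2,3,4}
Adding edge (3,4): both already in same component {0,1,2,3,4}. No change.
New components: {0,1,2,3,4}
Are 2 and 4 in the same component? yes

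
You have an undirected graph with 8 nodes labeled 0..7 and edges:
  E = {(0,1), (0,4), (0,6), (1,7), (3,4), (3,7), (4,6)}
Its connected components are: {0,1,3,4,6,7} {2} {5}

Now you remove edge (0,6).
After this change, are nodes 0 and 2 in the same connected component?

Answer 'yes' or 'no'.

Answer: no

Derivation:
Initial components: {0,1,3,4,6,7} {2} {5}
Removing edge (0,6): not a bridge — component count unchanged at 3.
New components: {0,1,3,4,6,7} {2} {5}
Are 0 and 2 in the same component? no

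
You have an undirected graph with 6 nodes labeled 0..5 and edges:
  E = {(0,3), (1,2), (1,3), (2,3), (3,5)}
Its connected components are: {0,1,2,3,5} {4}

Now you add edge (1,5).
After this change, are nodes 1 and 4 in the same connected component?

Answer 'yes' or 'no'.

Initial components: {0,1,2,3,5} {4}
Adding edge (1,5): both already in same component {0,1,2,3,5}. No change.
New components: {0,1,2,3,5} {4}
Are 1 and 4 in the same component? no

Answer: no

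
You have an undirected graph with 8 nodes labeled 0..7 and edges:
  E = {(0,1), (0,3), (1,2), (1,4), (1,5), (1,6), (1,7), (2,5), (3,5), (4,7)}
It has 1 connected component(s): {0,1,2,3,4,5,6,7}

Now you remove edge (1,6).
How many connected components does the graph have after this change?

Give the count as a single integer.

Answer: 2

Derivation:
Initial component count: 1
Remove (1,6): it was a bridge. Count increases: 1 -> 2.
  After removal, components: {0,1,2,3,4,5,7} {6}
New component count: 2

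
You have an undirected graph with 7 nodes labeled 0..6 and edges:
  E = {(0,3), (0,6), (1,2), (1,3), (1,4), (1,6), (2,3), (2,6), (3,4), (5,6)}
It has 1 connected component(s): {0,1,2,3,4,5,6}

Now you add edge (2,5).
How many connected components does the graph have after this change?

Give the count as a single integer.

Initial component count: 1
Add (2,5): endpoints already in same component. Count unchanged: 1.
New component count: 1

Answer: 1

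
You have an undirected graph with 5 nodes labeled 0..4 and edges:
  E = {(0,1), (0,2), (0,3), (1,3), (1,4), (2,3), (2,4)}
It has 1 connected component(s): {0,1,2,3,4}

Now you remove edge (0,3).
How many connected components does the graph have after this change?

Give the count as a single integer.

Answer: 1

Derivation:
Initial component count: 1
Remove (0,3): not a bridge. Count unchanged: 1.
  After removal, components: {0,1,2,3,4}
New component count: 1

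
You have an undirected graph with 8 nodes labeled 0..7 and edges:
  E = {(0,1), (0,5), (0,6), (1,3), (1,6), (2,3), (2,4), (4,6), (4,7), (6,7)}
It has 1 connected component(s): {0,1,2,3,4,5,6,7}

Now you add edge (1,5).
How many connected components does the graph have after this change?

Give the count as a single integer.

Initial component count: 1
Add (1,5): endpoints already in same component. Count unchanged: 1.
New component count: 1

Answer: 1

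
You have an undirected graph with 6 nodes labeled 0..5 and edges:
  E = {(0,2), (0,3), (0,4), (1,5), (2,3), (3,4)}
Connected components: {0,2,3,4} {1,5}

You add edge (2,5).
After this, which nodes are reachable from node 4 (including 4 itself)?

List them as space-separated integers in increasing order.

Before: nodes reachable from 4: {0,2,3,4}
Adding (2,5): merges 4's component with another. Reachability grows.
After: nodes reachable from 4: {0,1,2,3,4,5}

Answer: 0 1 2 3 4 5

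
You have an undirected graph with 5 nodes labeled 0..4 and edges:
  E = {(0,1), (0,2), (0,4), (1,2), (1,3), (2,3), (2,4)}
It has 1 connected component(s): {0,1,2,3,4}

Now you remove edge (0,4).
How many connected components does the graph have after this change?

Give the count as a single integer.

Initial component count: 1
Remove (0,4): not a bridge. Count unchanged: 1.
  After removal, components: {0,1,2,3,4}
New component count: 1

Answer: 1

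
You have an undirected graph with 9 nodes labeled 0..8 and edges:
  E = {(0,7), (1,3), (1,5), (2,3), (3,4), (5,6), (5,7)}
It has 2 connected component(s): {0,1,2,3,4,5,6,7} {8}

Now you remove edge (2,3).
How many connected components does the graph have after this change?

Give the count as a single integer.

Answer: 3

Derivation:
Initial component count: 2
Remove (2,3): it was a bridge. Count increases: 2 -> 3.
  After removal, components: {0,1,3,4,5,6,7} {2} {8}
New component count: 3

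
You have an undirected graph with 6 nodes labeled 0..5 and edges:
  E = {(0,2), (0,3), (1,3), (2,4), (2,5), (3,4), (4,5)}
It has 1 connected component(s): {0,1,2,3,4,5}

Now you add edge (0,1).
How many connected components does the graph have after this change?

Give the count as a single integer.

Answer: 1

Derivation:
Initial component count: 1
Add (0,1): endpoints already in same component. Count unchanged: 1.
New component count: 1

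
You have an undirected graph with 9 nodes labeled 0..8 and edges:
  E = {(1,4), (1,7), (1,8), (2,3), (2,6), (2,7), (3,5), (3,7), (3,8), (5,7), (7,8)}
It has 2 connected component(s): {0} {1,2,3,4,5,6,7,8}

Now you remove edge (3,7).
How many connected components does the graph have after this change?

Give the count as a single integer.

Initial component count: 2
Remove (3,7): not a bridge. Count unchanged: 2.
  After removal, components: {0} {1,2,3,4,5,6,7,8}
New component count: 2

Answer: 2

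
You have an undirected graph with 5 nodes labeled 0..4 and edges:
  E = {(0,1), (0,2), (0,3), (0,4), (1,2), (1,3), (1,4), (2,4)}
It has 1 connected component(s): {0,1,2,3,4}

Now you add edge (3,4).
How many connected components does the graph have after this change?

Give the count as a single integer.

Answer: 1

Derivation:
Initial component count: 1
Add (3,4): endpoints already in same component. Count unchanged: 1.
New component count: 1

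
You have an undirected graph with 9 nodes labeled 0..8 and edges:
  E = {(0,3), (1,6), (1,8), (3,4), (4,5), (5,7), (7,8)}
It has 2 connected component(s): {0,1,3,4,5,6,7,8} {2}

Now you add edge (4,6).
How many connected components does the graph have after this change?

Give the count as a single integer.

Initial component count: 2
Add (4,6): endpoints already in same component. Count unchanged: 2.
New component count: 2

Answer: 2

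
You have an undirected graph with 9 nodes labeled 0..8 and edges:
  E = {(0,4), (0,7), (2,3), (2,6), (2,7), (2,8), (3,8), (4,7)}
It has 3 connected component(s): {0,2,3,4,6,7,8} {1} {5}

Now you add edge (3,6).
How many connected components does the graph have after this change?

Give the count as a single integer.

Answer: 3

Derivation:
Initial component count: 3
Add (3,6): endpoints already in same component. Count unchanged: 3.
New component count: 3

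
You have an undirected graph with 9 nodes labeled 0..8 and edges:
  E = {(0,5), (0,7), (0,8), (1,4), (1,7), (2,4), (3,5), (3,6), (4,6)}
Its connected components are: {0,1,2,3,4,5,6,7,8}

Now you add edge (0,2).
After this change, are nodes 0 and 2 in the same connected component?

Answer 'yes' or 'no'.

Initial components: {0,1,2,3,4,5,6,7,8}
Adding edge (0,2): both already in same component {0,1,2,3,4,5,6,7,8}. No change.
New components: {0,1,2,3,4,5,6,7,8}
Are 0 and 2 in the same component? yes

Answer: yes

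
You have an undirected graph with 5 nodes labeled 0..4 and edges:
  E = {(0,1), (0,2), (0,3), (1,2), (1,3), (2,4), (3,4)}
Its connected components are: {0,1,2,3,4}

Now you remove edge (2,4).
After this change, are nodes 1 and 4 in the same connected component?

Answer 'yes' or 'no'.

Initial components: {0,1,2,3,4}
Removing edge (2,4): not a bridge — component count unchanged at 1.
New components: {0,1,2,3,4}
Are 1 and 4 in the same component? yes

Answer: yes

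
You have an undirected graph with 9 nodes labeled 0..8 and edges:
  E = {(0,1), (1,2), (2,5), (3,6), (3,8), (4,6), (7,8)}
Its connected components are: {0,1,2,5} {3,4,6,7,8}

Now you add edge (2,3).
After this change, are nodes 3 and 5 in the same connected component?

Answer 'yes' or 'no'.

Answer: yes

Derivation:
Initial components: {0,1,2,5} {3,4,6,7,8}
Adding edge (2,3): merges {0,1,2,5} and {3,4,6,7,8}.
New components: {0,1,2,3,4,5,6,7,8}
Are 3 and 5 in the same component? yes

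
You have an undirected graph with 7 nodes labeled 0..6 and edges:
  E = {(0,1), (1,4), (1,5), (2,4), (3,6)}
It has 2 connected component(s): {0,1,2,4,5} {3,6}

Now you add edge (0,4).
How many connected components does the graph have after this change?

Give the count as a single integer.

Initial component count: 2
Add (0,4): endpoints already in same component. Count unchanged: 2.
New component count: 2

Answer: 2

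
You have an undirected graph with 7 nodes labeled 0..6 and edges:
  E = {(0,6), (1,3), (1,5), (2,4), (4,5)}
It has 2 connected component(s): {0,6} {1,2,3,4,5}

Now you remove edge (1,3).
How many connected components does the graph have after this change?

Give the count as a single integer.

Answer: 3

Derivation:
Initial component count: 2
Remove (1,3): it was a bridge. Count increases: 2 -> 3.
  After removal, components: {0,6} {1,2,4,5} {3}
New component count: 3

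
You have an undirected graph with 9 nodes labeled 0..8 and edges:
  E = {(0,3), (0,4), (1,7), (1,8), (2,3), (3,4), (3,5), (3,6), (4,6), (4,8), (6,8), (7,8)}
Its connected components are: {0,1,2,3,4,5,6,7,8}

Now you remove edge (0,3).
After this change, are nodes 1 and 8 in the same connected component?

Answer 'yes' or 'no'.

Answer: yes

Derivation:
Initial components: {0,1,2,3,4,5,6,7,8}
Removing edge (0,3): not a bridge — component count unchanged at 1.
New components: {0,1,2,3,4,5,6,7,8}
Are 1 and 8 in the same component? yes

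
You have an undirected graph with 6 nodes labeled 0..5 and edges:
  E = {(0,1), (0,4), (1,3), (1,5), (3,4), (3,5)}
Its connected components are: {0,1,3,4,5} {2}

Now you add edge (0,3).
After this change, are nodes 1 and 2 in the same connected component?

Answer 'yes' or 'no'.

Initial components: {0,1,3,4,5} {2}
Adding edge (0,3): both already in same component {0,1,3,4,5}. No change.
New components: {0,1,3,4,5} {2}
Are 1 and 2 in the same component? no

Answer: no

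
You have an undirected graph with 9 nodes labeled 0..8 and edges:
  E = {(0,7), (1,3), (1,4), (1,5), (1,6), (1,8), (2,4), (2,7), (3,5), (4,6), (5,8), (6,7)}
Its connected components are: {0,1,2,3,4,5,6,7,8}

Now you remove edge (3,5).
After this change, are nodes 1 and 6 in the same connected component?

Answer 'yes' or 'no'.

Answer: yes

Derivation:
Initial components: {0,1,2,3,4,5,6,7,8}
Removing edge (3,5): not a bridge — component count unchanged at 1.
New components: {0,1,2,3,4,5,6,7,8}
Are 1 and 6 in the same component? yes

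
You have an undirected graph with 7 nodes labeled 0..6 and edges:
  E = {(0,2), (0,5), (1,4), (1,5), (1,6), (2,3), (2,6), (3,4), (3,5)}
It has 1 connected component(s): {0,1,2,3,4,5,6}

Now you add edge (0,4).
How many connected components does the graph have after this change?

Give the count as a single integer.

Initial component count: 1
Add (0,4): endpoints already in same component. Count unchanged: 1.
New component count: 1

Answer: 1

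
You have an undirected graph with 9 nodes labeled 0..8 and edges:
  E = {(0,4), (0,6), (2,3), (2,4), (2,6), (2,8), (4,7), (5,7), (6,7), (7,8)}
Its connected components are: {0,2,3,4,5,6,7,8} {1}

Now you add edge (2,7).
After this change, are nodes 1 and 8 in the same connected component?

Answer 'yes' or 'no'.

Answer: no

Derivation:
Initial components: {0,2,3,4,5,6,7,8} {1}
Adding edge (2,7): both already in same component {0,2,3,4,5,6,7,8}. No change.
New components: {0,2,3,4,5,6,7,8} {1}
Are 1 and 8 in the same component? no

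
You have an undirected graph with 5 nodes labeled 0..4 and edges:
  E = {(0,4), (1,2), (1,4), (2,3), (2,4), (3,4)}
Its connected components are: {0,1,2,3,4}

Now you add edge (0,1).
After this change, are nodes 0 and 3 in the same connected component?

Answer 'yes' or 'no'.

Answer: yes

Derivation:
Initial components: {0,1,2,3,4}
Adding edge (0,1): both already in same component {0,1,2,3,4}. No change.
New components: {0,1,2,3,4}
Are 0 and 3 in the same component? yes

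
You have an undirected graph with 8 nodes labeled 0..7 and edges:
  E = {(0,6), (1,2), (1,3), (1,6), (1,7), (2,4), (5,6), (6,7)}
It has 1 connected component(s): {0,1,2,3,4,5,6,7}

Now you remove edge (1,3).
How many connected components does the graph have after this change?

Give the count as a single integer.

Initial component count: 1
Remove (1,3): it was a bridge. Count increases: 1 -> 2.
  After removal, components: {0,1,2,4,5,6,7} {3}
New component count: 2

Answer: 2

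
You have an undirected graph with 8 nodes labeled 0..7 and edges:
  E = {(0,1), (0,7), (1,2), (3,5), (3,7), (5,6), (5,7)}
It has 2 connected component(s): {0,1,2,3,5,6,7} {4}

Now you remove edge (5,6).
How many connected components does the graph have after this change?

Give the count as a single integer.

Answer: 3

Derivation:
Initial component count: 2
Remove (5,6): it was a bridge. Count increases: 2 -> 3.
  After removal, components: {0,1,2,3,5,7} {4} {6}
New component count: 3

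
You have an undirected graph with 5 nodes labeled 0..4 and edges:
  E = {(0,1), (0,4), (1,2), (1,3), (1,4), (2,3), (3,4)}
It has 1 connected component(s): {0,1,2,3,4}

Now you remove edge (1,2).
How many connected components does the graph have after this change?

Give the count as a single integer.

Answer: 1

Derivation:
Initial component count: 1
Remove (1,2): not a bridge. Count unchanged: 1.
  After removal, components: {0,1,2,3,4}
New component count: 1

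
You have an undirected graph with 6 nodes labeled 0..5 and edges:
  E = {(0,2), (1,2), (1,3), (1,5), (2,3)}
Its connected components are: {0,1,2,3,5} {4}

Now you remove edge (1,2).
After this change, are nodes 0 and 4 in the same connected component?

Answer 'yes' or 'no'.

Answer: no

Derivation:
Initial components: {0,1,2,3,5} {4}
Removing edge (1,2): not a bridge — component count unchanged at 2.
New components: {0,1,2,3,5} {4}
Are 0 and 4 in the same component? no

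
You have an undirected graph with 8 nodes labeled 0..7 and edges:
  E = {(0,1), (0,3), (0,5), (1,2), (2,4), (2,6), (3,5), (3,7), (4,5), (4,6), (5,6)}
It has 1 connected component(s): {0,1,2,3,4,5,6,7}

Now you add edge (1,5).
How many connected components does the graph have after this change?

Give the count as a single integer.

Answer: 1

Derivation:
Initial component count: 1
Add (1,5): endpoints already in same component. Count unchanged: 1.
New component count: 1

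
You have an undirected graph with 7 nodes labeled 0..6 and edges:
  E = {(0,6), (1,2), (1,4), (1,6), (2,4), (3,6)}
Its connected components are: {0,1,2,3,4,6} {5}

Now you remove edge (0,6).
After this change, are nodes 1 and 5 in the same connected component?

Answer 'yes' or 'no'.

Initial components: {0,1,2,3,4,6} {5}
Removing edge (0,6): it was a bridge — component count 2 -> 3.
New components: {0} {1,2,3,4,6} {5}
Are 1 and 5 in the same component? no

Answer: no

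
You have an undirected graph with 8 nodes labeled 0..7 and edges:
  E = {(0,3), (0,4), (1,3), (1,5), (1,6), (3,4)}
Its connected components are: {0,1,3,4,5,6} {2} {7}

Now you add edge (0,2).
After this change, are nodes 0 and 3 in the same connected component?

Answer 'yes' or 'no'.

Initial components: {0,1,3,4,5,6} {2} {7}
Adding edge (0,2): merges {0,1,3,4,5,6} and {2}.
New components: {0,1,2,3,4,5,6} {7}
Are 0 and 3 in the same component? yes

Answer: yes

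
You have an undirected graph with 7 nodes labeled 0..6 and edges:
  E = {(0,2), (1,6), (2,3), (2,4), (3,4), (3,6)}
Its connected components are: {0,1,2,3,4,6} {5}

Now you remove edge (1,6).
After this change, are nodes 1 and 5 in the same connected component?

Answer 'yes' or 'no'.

Answer: no

Derivation:
Initial components: {0,1,2,3,4,6} {5}
Removing edge (1,6): it was a bridge — component count 2 -> 3.
New components: {0,2,3,4,6} {1} {5}
Are 1 and 5 in the same component? no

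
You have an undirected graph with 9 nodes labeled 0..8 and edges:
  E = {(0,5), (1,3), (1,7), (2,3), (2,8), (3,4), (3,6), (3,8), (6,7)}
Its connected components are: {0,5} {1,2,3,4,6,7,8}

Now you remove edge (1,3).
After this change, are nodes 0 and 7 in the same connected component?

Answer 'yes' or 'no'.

Initial components: {0,5} {1,2,3,4,6,7,8}
Removing edge (1,3): not a bridge — component count unchanged at 2.
New components: {0,5} {1,2,3,4,6,7,8}
Are 0 and 7 in the same component? no

Answer: no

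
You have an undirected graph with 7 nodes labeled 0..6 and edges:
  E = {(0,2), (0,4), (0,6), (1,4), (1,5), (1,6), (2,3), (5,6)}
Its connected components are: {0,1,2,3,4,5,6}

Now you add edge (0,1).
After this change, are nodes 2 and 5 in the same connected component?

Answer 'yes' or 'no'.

Answer: yes

Derivation:
Initial components: {0,1,2,3,4,5,6}
Adding edge (0,1): both already in same component {0,1,2,3,4,5,6}. No change.
New components: {0,1,2,3,4,5,6}
Are 2 and 5 in the same component? yes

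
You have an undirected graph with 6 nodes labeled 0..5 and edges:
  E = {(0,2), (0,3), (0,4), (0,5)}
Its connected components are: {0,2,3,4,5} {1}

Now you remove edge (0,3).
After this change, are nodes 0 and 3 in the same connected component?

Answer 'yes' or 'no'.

Initial components: {0,2,3,4,5} {1}
Removing edge (0,3): it was a bridge — component count 2 -> 3.
New components: {0,2,4,5} {1} {3}
Are 0 and 3 in the same component? no

Answer: no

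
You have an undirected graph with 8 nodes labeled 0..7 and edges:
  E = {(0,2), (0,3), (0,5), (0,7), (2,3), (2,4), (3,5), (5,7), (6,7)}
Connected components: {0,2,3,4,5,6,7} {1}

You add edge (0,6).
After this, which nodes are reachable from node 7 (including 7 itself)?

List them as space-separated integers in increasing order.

Before: nodes reachable from 7: {0,2,3,4,5,6,7}
Adding (0,6): both endpoints already in same component. Reachability from 7 unchanged.
After: nodes reachable from 7: {0,2,3,4,5,6,7}

Answer: 0 2 3 4 5 6 7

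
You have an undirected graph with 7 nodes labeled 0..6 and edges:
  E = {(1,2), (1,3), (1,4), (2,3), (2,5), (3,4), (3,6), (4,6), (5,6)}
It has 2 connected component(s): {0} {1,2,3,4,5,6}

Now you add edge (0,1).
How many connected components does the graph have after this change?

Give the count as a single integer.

Initial component count: 2
Add (0,1): merges two components. Count decreases: 2 -> 1.
New component count: 1

Answer: 1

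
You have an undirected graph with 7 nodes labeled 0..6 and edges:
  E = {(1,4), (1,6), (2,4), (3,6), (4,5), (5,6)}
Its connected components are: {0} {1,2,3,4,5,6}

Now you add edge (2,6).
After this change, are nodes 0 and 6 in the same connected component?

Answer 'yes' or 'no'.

Initial components: {0} {1,2,3,4,5,6}
Adding edge (2,6): both already in same component {1,2,3,4,5,6}. No change.
New components: {0} {1,2,3,4,5,6}
Are 0 and 6 in the same component? no

Answer: no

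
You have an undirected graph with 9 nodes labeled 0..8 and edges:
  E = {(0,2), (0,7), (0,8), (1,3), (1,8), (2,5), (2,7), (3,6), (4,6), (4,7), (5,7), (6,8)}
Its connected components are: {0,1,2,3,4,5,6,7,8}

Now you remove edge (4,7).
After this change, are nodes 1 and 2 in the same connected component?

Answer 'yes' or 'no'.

Initial components: {0,1,2,3,4,5,6,7,8}
Removing edge (4,7): not a bridge — component count unchanged at 1.
New components: {0,1,2,3,4,5,6,7,8}
Are 1 and 2 in the same component? yes

Answer: yes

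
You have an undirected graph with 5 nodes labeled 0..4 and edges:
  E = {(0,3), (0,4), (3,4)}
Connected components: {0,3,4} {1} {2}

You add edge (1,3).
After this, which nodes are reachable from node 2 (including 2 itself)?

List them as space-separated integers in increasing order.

Answer: 2

Derivation:
Before: nodes reachable from 2: {2}
Adding (1,3): merges two components, but neither contains 2. Reachability from 2 unchanged.
After: nodes reachable from 2: {2}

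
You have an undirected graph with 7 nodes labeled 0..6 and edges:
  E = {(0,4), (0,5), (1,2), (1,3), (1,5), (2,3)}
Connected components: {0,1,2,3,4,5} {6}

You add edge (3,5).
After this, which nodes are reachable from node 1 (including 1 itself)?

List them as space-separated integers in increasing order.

Answer: 0 1 2 3 4 5

Derivation:
Before: nodes reachable from 1: {0,1,2,3,4,5}
Adding (3,5): both endpoints already in same component. Reachability from 1 unchanged.
After: nodes reachable from 1: {0,1,2,3,4,5}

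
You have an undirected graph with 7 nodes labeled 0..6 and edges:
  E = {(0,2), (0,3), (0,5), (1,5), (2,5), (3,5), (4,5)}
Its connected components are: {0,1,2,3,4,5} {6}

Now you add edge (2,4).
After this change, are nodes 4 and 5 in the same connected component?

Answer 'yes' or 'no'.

Initial components: {0,1,2,3,4,5} {6}
Adding edge (2,4): both already in same component {0,1,2,3,4,5}. No change.
New components: {0,1,2,3,4,5} {6}
Are 4 and 5 in the same component? yes

Answer: yes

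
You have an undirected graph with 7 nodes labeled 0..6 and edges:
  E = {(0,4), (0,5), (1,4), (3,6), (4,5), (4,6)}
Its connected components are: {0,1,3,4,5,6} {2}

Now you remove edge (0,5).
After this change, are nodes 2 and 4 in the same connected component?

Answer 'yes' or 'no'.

Initial components: {0,1,3,4,5,6} {2}
Removing edge (0,5): not a bridge — component count unchanged at 2.
New components: {0,1,3,4,5,6} {2}
Are 2 and 4 in the same component? no

Answer: no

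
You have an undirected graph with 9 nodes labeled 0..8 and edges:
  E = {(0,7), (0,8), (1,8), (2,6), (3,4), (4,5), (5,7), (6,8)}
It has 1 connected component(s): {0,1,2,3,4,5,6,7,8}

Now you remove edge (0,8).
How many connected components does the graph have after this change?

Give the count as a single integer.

Answer: 2

Derivation:
Initial component count: 1
Remove (0,8): it was a bridge. Count increases: 1 -> 2.
  After removal, components: {0,3,4,5,7} {1,2,6,8}
New component count: 2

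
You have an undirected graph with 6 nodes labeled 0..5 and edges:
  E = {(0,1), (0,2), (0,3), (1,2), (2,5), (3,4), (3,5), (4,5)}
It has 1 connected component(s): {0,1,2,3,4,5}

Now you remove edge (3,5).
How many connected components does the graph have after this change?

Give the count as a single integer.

Initial component count: 1
Remove (3,5): not a bridge. Count unchanged: 1.
  After removal, components: {0,1,2,3,4,5}
New component count: 1

Answer: 1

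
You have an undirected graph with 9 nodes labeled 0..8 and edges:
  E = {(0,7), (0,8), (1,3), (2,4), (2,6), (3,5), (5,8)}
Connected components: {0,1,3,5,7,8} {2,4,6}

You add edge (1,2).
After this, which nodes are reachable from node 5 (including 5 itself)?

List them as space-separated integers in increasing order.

Before: nodes reachable from 5: {0,1,3,5,7,8}
Adding (1,2): merges 5's component with another. Reachability grows.
After: nodes reachable from 5: {0,1,2,3,4,5,6,7,8}

Answer: 0 1 2 3 4 5 6 7 8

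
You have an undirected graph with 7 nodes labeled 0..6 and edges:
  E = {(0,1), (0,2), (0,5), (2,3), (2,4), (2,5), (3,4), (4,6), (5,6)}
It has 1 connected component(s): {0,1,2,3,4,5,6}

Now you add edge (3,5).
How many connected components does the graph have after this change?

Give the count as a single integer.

Initial component count: 1
Add (3,5): endpoints already in same component. Count unchanged: 1.
New component count: 1

Answer: 1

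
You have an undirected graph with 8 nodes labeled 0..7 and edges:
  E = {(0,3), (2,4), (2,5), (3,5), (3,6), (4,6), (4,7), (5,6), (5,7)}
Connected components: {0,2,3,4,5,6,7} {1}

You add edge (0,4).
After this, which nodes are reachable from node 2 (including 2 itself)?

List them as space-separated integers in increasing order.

Answer: 0 2 3 4 5 6 7

Derivation:
Before: nodes reachable from 2: {0,2,3,4,5,6,7}
Adding (0,4): both endpoints already in same component. Reachability from 2 unchanged.
After: nodes reachable from 2: {0,2,3,4,5,6,7}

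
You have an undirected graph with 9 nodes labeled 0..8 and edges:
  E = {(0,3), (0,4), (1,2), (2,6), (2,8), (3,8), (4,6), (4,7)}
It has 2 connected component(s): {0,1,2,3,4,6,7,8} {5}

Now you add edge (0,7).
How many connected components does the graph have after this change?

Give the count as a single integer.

Initial component count: 2
Add (0,7): endpoints already in same component. Count unchanged: 2.
New component count: 2

Answer: 2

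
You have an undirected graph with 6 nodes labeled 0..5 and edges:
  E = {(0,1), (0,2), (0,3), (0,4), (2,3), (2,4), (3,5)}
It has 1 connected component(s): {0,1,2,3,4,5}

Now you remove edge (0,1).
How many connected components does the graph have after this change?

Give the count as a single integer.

Answer: 2

Derivation:
Initial component count: 1
Remove (0,1): it was a bridge. Count increases: 1 -> 2.
  After removal, components: {0,2,3,4,5} {1}
New component count: 2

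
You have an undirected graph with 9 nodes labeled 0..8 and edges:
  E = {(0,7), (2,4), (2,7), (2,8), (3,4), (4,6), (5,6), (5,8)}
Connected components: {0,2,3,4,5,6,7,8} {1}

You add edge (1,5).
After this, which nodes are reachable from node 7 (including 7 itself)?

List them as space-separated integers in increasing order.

Answer: 0 1 2 3 4 5 6 7 8

Derivation:
Before: nodes reachable from 7: {0,2,3,4,5,6,7,8}
Adding (1,5): merges 7's component with another. Reachability grows.
After: nodes reachable from 7: {0,1,2,3,4,5,6,7,8}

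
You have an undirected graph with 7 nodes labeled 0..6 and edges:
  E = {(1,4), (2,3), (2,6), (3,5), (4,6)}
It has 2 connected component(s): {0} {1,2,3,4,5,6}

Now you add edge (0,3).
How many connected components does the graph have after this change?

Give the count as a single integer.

Initial component count: 2
Add (0,3): merges two components. Count decreases: 2 -> 1.
New component count: 1

Answer: 1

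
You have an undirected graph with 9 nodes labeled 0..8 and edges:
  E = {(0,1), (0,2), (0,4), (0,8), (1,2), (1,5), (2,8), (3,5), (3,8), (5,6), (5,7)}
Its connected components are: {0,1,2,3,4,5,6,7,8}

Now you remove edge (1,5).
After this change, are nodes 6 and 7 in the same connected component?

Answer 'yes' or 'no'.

Initial components: {0,1,2,3,4,5,6,7,8}
Removing edge (1,5): not a bridge — component count unchanged at 1.
New components: {0,1,2,3,4,5,6,7,8}
Are 6 and 7 in the same component? yes

Answer: yes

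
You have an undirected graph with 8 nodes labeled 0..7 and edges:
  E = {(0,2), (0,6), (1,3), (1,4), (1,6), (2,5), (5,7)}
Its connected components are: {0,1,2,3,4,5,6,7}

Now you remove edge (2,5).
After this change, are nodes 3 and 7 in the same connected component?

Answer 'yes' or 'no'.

Answer: no

Derivation:
Initial components: {0,1,2,3,4,5,6,7}
Removing edge (2,5): it was a bridge — component count 1 -> 2.
New components: {0,1,2,3,4,6} {5,7}
Are 3 and 7 in the same component? no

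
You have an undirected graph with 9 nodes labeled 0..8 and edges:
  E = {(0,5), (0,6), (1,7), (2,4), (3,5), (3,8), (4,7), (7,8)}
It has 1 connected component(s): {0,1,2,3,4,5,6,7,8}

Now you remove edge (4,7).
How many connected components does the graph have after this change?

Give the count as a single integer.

Initial component count: 1
Remove (4,7): it was a bridge. Count increases: 1 -> 2.
  After removal, components: {0,1,3,5,6,7,8} {2,4}
New component count: 2

Answer: 2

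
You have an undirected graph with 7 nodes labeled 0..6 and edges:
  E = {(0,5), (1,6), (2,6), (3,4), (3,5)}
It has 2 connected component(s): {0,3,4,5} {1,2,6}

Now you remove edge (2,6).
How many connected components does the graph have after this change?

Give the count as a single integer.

Initial component count: 2
Remove (2,6): it was a bridge. Count increases: 2 -> 3.
  After removal, components: {0,3,4,5} {1,6} {2}
New component count: 3

Answer: 3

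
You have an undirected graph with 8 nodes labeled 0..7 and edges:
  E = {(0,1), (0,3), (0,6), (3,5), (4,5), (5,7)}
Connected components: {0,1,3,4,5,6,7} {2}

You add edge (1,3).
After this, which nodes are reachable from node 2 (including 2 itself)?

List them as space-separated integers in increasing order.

Answer: 2

Derivation:
Before: nodes reachable from 2: {2}
Adding (1,3): both endpoints already in same component. Reachability from 2 unchanged.
After: nodes reachable from 2: {2}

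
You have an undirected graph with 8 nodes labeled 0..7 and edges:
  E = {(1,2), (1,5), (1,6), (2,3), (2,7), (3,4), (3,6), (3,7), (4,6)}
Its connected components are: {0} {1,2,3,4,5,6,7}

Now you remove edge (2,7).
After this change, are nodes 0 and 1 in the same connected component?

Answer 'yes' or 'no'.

Initial components: {0} {1,2,3,4,5,6,7}
Removing edge (2,7): not a bridge — component count unchanged at 2.
New components: {0} {1,2,3,4,5,6,7}
Are 0 and 1 in the same component? no

Answer: no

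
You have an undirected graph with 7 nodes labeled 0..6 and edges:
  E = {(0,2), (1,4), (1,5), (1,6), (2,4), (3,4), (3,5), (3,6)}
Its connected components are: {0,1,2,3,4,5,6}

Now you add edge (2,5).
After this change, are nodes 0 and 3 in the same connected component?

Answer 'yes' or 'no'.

Answer: yes

Derivation:
Initial components: {0,1,2,3,4,5,6}
Adding edge (2,5): both already in same component {0,1,2,3,4,5,6}. No change.
New components: {0,1,2,3,4,5,6}
Are 0 and 3 in the same component? yes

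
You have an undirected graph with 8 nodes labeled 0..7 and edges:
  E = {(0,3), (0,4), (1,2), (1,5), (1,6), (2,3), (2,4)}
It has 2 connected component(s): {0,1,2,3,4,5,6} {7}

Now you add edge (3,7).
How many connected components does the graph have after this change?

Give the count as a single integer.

Answer: 1

Derivation:
Initial component count: 2
Add (3,7): merges two components. Count decreases: 2 -> 1.
New component count: 1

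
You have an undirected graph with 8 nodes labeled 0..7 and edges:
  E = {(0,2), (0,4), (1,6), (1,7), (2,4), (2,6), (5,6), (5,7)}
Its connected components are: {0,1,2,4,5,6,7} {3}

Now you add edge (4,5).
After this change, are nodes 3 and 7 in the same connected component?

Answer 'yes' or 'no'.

Answer: no

Derivation:
Initial components: {0,1,2,4,5,6,7} {3}
Adding edge (4,5): both already in same component {0,1,2,4,5,6,7}. No change.
New components: {0,1,2,4,5,6,7} {3}
Are 3 and 7 in the same component? no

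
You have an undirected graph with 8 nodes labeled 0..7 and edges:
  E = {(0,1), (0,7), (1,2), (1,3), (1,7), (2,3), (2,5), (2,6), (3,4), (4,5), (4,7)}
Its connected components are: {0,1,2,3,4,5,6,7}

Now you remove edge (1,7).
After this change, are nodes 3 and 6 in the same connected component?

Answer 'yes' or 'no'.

Answer: yes

Derivation:
Initial components: {0,1,2,3,4,5,6,7}
Removing edge (1,7): not a bridge — component count unchanged at 1.
New components: {0,1,2,3,4,5,6,7}
Are 3 and 6 in the same component? yes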